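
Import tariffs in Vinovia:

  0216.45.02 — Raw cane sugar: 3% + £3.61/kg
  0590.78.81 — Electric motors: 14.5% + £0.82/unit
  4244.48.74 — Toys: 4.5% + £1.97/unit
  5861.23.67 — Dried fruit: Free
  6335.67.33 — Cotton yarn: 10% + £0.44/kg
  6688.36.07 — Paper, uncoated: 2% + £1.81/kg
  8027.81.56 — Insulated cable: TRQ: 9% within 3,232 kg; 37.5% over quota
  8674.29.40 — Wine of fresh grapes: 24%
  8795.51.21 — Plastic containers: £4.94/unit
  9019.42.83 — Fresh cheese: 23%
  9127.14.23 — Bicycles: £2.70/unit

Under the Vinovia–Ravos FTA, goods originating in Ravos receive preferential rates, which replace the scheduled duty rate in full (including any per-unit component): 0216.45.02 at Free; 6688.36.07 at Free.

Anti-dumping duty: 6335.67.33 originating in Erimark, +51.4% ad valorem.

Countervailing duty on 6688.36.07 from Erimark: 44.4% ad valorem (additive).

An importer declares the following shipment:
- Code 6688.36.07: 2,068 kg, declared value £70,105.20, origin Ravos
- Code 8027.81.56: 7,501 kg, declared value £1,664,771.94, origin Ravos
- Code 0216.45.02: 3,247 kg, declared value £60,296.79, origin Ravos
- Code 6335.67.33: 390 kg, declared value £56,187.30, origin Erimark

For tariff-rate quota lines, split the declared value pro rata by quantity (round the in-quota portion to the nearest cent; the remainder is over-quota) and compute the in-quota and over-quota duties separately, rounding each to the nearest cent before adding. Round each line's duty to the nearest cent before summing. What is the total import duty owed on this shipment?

Line 1 (6688.36.07, Ravos, 2,068 kg, £70,105.20):
Base rate for 6688.36.07 is 2% + £1.81/kg.
Origin Ravos qualifies under the Vinovia–Ravos agreement and 6688.36.07 is covered: preferential rate Free applies instead.
The additional-duty order on 6688.36.07 targets Erimark, not Ravos; it does not apply.
Duty = £70,105.20 × 0% = £0.00.
Line 2 (8027.81.56, Ravos, 7,501 kg, £1,664,771.94):
Code 8027.81.56 is under a tariff-rate quota (threshold 3,232 kg). In-quota: 3,232 kg at 9%; over-quota: 4,269 kg at 37.5%.
Pro-rata value split: in-quota = £1,664,771.94 × 3,232/7,501 = £717,310.08; over-quota = £1,664,771.94 − £717,310.08 = £947,461.86.
In-quota duty = £717,310.08 × 9% = £64,557.91. Over-quota duty = £947,461.86 × 37.5% = £355,298.20.
Line duty = £64,557.91 + £355,298.20 = £419,856.11.
Line 3 (0216.45.02, Ravos, 3,247 kg, £60,296.79):
Base rate for 0216.45.02 is 3% + £3.61/kg.
Origin Ravos qualifies under the Vinovia–Ravos agreement and 0216.45.02 is covered: preferential rate Free applies instead.
Duty = £60,296.79 × 0% = £0.00.
Line 4 (6335.67.33, Erimark, 390 kg, £56,187.30):
Base rate for 6335.67.33 is 10% + £0.44/kg.
Additional duty on 6335.67.33 from Erimark: +51.4%. Applied ad valorem rate: 10% + 51.4% = 61.4%.
Duty = £56,187.30 × 61.4% + 390 × £0.44 = £34,670.60.
Total = £0.00 + £419,856.11 + £0.00 + £34,670.60 = £454,526.71.

£454,526.71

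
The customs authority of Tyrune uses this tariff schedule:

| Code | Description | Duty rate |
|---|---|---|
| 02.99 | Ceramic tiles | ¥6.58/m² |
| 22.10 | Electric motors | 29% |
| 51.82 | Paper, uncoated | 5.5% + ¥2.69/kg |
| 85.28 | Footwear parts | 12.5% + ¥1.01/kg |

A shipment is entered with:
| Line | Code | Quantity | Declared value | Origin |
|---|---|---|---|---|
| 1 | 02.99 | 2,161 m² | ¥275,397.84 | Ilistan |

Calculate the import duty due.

¥14,219.38

Line 1 (02.99, Ilistan, 2,161 m², ¥275,397.84):
Base rate for 02.99 is ¥6.58/m².
Duty = 2,161 × ¥6.58 = ¥14,219.38.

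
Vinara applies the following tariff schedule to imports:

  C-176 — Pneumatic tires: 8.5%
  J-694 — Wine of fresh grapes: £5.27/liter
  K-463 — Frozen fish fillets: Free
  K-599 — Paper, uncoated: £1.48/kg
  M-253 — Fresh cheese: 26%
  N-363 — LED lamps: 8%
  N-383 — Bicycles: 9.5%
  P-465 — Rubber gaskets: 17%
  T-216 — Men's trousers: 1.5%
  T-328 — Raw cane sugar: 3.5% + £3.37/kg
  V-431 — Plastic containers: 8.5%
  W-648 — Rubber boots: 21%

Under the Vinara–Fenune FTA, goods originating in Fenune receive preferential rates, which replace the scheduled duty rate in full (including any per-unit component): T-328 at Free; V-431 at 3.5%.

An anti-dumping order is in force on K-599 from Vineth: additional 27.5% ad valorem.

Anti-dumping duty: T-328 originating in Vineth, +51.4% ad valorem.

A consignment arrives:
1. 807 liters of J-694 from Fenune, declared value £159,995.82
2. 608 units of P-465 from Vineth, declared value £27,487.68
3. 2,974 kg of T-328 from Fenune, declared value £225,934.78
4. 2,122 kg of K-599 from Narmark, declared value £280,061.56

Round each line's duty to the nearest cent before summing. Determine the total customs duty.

£12,066.36

Line 1 (J-694, Fenune, 807 liters, £159,995.82):
Base rate for J-694 is £5.27/liter.
Origin Fenune is the FTA partner but J-694 is not on the preference list; base rate stands.
Duty = 807 × £5.27 = £4,252.89.
Line 2 (P-465, Vineth, 608 units, £27,487.68):
Base rate for P-465 is 17%.
Duty = £27,487.68 × 17% = £4,672.91.
Line 3 (T-328, Fenune, 2,974 kg, £225,934.78):
Base rate for T-328 is 3.5% + £3.37/kg.
Origin Fenune qualifies under the Vinara–Fenune agreement and T-328 is covered: preferential rate Free applies instead.
The additional-duty order on T-328 targets Vineth, not Fenune; it does not apply.
Duty = £225,934.78 × 0% = £0.00.
Line 4 (K-599, Narmark, 2,122 kg, £280,061.56):
Base rate for K-599 is £1.48/kg.
The additional-duty order on K-599 targets Vineth, not Narmark; it does not apply.
Duty = 2,122 × £1.48 = £3,140.56.
Total = £4,252.89 + £4,672.91 + £0.00 + £3,140.56 = £12,066.36.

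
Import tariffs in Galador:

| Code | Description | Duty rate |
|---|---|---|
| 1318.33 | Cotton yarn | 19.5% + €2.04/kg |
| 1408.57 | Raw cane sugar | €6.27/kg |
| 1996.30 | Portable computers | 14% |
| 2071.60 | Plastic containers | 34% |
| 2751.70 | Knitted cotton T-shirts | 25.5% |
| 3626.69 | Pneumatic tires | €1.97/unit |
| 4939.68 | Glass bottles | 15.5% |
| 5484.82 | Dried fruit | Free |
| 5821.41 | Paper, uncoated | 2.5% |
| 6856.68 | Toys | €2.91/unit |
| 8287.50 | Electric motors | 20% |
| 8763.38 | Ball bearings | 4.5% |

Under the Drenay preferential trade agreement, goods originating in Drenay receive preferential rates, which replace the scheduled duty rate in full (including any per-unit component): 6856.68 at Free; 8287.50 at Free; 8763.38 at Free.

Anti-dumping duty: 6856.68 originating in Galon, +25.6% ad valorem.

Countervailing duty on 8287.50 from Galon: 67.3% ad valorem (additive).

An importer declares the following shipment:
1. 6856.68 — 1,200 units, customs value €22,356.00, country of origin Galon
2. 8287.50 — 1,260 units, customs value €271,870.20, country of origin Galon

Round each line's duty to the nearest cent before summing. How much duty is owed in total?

€246,557.82

Line 1 (6856.68, Galon, 1,200 units, €22,356.00):
Base rate for 6856.68 is €2.91/unit.
6856.68 has an FTA preferential rate, but origin Galon is not Drenay; base rate stands.
Additional duty on 6856.68 from Galon: +25.6% ad valorem. Applied ad valorem rate = 25.6%.
Duty = €22,356.00 × 25.6% + 1,200 × €2.91 = €9,215.14.
Line 2 (8287.50, Galon, 1,260 units, €271,870.20):
Base rate for 8287.50 is 20%.
8287.50 has an FTA preferential rate, but origin Galon is not Drenay; base rate stands.
Additional duty on 8287.50 from Galon: +67.3%. Applied ad valorem rate: 20% + 67.3% = 87.3%.
Duty = €271,870.20 × 87.3% = €237,342.68.
Total = €9,215.14 + €237,342.68 = €246,557.82.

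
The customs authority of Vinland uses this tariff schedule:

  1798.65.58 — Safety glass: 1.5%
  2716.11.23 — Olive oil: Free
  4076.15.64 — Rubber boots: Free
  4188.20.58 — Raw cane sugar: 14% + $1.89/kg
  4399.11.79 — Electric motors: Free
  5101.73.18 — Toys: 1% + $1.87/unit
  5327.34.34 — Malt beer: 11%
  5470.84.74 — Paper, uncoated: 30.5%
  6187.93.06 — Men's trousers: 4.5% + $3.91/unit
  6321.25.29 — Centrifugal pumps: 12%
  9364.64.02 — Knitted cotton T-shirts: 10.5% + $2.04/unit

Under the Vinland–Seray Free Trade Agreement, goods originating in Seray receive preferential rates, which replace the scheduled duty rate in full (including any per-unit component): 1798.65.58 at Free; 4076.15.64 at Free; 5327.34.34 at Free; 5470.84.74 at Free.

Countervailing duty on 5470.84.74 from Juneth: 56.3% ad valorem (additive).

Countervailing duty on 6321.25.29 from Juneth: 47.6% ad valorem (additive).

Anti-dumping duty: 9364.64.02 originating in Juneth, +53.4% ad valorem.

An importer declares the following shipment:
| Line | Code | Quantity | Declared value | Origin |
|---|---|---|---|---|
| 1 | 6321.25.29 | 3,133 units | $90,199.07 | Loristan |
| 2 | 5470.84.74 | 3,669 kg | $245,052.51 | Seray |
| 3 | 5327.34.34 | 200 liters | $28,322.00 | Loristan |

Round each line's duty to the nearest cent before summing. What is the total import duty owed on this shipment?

Line 1 (6321.25.29, Loristan, 3,133 units, $90,199.07):
Base rate for 6321.25.29 is 12%.
The additional-duty order on 6321.25.29 targets Juneth, not Loristan; it does not apply.
Duty = $90,199.07 × 12% = $10,823.89.
Line 2 (5470.84.74, Seray, 3,669 kg, $245,052.51):
Base rate for 5470.84.74 is 30.5%.
Origin Seray qualifies under the Vinland–Seray agreement and 5470.84.74 is covered: preferential rate Free applies instead.
The additional-duty order on 5470.84.74 targets Juneth, not Seray; it does not apply.
Duty = $245,052.51 × 0% = $0.00.
Line 3 (5327.34.34, Loristan, 200 liters, $28,322.00):
Base rate for 5327.34.34 is 11%.
5327.34.34 has an FTA preferential rate, but origin Loristan is not Seray; base rate stands.
Duty = $28,322.00 × 11% = $3,115.42.
Total = $10,823.89 + $0.00 + $3,115.42 = $13,939.31.

$13,939.31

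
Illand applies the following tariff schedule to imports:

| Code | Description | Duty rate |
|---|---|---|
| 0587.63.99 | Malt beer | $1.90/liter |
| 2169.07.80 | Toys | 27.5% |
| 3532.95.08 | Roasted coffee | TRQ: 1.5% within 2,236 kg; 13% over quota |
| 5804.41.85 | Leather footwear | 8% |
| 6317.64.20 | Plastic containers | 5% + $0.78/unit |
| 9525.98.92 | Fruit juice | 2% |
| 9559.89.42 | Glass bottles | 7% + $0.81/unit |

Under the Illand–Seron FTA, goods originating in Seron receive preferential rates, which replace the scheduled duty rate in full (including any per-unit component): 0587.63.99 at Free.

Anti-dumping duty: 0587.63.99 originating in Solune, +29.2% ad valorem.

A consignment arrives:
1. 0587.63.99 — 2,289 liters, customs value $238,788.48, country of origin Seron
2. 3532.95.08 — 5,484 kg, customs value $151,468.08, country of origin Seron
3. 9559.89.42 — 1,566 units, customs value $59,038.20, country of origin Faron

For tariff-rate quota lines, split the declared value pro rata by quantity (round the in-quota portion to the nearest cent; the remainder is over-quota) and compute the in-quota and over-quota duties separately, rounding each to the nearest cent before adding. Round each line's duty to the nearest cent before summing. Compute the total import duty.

$17,989.77

Line 1 (0587.63.99, Seron, 2,289 liters, $238,788.48):
Base rate for 0587.63.99 is $1.90/liter.
Origin Seron qualifies under the Illand–Seron agreement and 0587.63.99 is covered: preferential rate Free applies instead.
The additional-duty order on 0587.63.99 targets Solune, not Seron; it does not apply.
Duty = $238,788.48 × 0% = $0.00.
Line 2 (3532.95.08, Seron, 5,484 kg, $151,468.08):
Code 3532.95.08 is under a tariff-rate quota (threshold 2,236 kg). In-quota: 2,236 kg at 1.5%; over-quota: 3,248 kg at 13%.
Pro-rata value split: in-quota = $151,468.08 × 2,236/5,484 = $61,758.32; over-quota = $151,468.08 − $61,758.32 = $89,709.76.
In-quota duty = $61,758.32 × 1.5% = $926.37. Over-quota duty = $89,709.76 × 13% = $11,662.27.
Line duty = $926.37 + $11,662.27 = $12,588.64.
Line 3 (9559.89.42, Faron, 1,566 units, $59,038.20):
Base rate for 9559.89.42 is 7% + $0.81/unit.
Duty = $59,038.20 × 7% + 1,566 × $0.81 = $5,401.13.
Total = $0.00 + $12,588.64 + $5,401.13 = $17,989.77.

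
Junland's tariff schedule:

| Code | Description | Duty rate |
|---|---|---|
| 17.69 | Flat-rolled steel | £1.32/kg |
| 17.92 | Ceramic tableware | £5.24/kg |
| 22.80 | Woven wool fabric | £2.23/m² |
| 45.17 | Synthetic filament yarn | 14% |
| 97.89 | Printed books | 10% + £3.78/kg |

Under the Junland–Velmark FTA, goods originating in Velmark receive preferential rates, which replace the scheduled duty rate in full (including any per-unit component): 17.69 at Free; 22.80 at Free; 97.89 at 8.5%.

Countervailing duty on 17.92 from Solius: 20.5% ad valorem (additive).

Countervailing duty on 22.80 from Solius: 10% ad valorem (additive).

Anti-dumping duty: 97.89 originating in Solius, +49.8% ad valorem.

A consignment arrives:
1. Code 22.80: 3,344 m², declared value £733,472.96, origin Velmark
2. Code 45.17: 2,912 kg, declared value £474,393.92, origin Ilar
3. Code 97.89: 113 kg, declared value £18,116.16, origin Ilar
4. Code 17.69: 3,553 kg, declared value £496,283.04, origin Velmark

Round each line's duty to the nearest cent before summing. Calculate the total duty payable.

£68,653.91

Line 1 (22.80, Velmark, 3,344 m², £733,472.96):
Base rate for 22.80 is £2.23/m².
Origin Velmark qualifies under the Junland–Velmark agreement and 22.80 is covered: preferential rate Free applies instead.
The additional-duty order on 22.80 targets Solius, not Velmark; it does not apply.
Duty = £733,472.96 × 0% = £0.00.
Line 2 (45.17, Ilar, 2,912 kg, £474,393.92):
Base rate for 45.17 is 14%.
Duty = £474,393.92 × 14% = £66,415.15.
Line 3 (97.89, Ilar, 113 kg, £18,116.16):
Base rate for 97.89 is 10% + £3.78/kg.
97.89 has an FTA preferential rate, but origin Ilar is not Velmark; base rate stands.
The additional-duty order on 97.89 targets Solius, not Ilar; it does not apply.
Duty = £18,116.16 × 10% + 113 × £3.78 = £2,238.76.
Line 4 (17.69, Velmark, 3,553 kg, £496,283.04):
Base rate for 17.69 is £1.32/kg.
Origin Velmark qualifies under the Junland–Velmark agreement and 17.69 is covered: preferential rate Free applies instead.
Duty = £496,283.04 × 0% = £0.00.
Total = £0.00 + £66,415.15 + £2,238.76 + £0.00 = £68,653.91.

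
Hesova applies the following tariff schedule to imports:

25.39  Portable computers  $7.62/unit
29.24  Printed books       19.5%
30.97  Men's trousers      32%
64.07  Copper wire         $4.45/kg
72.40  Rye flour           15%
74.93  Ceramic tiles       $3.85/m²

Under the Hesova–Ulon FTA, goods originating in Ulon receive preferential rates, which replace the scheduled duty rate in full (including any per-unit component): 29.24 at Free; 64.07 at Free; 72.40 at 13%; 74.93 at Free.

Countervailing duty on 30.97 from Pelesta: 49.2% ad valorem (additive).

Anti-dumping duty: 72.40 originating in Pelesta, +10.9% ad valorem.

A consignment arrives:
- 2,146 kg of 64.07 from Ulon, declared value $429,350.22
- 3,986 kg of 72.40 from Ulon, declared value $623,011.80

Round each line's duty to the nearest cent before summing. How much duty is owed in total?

Line 1 (64.07, Ulon, 2,146 kg, $429,350.22):
Base rate for 64.07 is $4.45/kg.
Origin Ulon qualifies under the Hesova–Ulon agreement and 64.07 is covered: preferential rate Free applies instead.
Duty = $429,350.22 × 0% = $0.00.
Line 2 (72.40, Ulon, 3,986 kg, $623,011.80):
Base rate for 72.40 is 15%.
Origin Ulon qualifies under the Hesova–Ulon agreement and 72.40 is covered: preferential rate 13% applies instead.
The additional-duty order on 72.40 targets Pelesta, not Ulon; it does not apply.
Duty = $623,011.80 × 13% = $80,991.53.
Total = $0.00 + $80,991.53 = $80,991.53.

$80,991.53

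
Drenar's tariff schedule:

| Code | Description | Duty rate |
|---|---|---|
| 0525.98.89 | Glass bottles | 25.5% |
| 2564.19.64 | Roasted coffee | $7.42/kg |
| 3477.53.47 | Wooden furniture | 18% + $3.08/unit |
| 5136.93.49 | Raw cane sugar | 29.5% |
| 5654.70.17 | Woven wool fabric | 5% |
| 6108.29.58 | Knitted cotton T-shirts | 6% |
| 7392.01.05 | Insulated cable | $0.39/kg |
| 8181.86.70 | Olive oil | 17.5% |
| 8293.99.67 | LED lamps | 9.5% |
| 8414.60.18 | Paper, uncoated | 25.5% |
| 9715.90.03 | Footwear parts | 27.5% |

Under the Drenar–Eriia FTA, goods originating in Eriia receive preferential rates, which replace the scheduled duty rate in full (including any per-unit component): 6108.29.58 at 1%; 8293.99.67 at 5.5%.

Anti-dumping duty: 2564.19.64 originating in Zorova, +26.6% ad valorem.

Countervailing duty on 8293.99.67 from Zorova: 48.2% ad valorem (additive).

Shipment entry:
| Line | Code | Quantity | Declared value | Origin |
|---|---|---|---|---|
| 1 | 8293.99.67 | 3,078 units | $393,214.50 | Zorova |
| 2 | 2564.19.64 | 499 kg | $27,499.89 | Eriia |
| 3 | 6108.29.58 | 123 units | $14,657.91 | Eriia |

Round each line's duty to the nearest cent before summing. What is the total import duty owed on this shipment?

$230,733.93

Line 1 (8293.99.67, Zorova, 3,078 units, $393,214.50):
Base rate for 8293.99.67 is 9.5%.
8293.99.67 has an FTA preferential rate, but origin Zorova is not Eriia; base rate stands.
Additional duty on 8293.99.67 from Zorova: +48.2%. Applied ad valorem rate: 9.5% + 48.2% = 57.7%.
Duty = $393,214.50 × 57.7% = $226,884.77.
Line 2 (2564.19.64, Eriia, 499 kg, $27,499.89):
Base rate for 2564.19.64 is $7.42/kg.
Origin Eriia is the FTA partner but 2564.19.64 is not on the preference list; base rate stands.
The additional-duty order on 2564.19.64 targets Zorova, not Eriia; it does not apply.
Duty = 499 × $7.42 = $3,702.58.
Line 3 (6108.29.58, Eriia, 123 units, $14,657.91):
Base rate for 6108.29.58 is 6%.
Origin Eriia qualifies under the Drenar–Eriia agreement and 6108.29.58 is covered: preferential rate 1% applies instead.
Duty = $14,657.91 × 1% = $146.58.
Total = $226,884.77 + $3,702.58 + $146.58 = $230,733.93.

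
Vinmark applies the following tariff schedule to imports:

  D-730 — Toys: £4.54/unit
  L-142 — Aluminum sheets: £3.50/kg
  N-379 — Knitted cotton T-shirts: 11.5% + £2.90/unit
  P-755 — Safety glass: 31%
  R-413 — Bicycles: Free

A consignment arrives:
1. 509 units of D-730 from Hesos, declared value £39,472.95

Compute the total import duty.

Line 1 (D-730, Hesos, 509 units, £39,472.95):
Base rate for D-730 is £4.54/unit.
Duty = 509 × £4.54 = £2,310.86.

£2,310.86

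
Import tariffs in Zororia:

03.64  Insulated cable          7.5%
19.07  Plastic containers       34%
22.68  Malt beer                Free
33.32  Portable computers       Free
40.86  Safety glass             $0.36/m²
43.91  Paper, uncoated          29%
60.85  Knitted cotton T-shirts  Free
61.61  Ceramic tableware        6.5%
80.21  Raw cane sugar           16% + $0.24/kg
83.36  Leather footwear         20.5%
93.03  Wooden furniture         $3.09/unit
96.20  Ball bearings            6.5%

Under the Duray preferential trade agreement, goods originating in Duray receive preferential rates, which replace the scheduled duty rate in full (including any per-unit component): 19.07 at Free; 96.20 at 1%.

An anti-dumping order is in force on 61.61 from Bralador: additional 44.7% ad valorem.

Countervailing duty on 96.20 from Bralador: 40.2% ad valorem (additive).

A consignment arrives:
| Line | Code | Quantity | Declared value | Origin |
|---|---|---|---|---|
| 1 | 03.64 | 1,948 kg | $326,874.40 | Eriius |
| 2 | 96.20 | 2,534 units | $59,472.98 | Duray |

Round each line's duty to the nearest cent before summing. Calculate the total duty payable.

Line 1 (03.64, Eriius, 1,948 kg, $326,874.40):
Base rate for 03.64 is 7.5%.
Duty = $326,874.40 × 7.5% = $24,515.58.
Line 2 (96.20, Duray, 2,534 units, $59,472.98):
Base rate for 96.20 is 6.5%.
Origin Duray qualifies under the Zororia–Duray agreement and 96.20 is covered: preferential rate 1% applies instead.
The additional-duty order on 96.20 targets Bralador, not Duray; it does not apply.
Duty = $59,472.98 × 1% = $594.73.
Total = $24,515.58 + $594.73 = $25,110.31.

$25,110.31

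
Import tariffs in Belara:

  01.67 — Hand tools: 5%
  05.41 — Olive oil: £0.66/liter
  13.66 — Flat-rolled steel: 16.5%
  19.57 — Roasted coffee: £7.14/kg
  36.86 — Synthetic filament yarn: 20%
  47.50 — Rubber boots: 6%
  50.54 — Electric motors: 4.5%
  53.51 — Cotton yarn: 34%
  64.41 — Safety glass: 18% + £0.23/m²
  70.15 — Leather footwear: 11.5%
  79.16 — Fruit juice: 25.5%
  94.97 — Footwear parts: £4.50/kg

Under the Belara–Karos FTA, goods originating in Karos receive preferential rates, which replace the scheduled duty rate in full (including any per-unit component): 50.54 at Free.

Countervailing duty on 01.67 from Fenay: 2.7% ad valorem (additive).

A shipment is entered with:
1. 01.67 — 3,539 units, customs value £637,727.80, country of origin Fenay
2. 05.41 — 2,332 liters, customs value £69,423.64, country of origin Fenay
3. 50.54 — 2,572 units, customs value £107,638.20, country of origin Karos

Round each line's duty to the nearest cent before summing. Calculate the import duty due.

Line 1 (01.67, Fenay, 3,539 units, £637,727.80):
Base rate for 01.67 is 5%.
Additional duty on 01.67 from Fenay: +2.7%. Applied ad valorem rate: 5% + 2.7% = 7.7%.
Duty = £637,727.80 × 7.7% = £49,105.04.
Line 2 (05.41, Fenay, 2,332 liters, £69,423.64):
Base rate for 05.41 is £0.66/liter.
Duty = 2,332 × £0.66 = £1,539.12.
Line 3 (50.54, Karos, 2,572 units, £107,638.20):
Base rate for 50.54 is 4.5%.
Origin Karos qualifies under the Belara–Karos agreement and 50.54 is covered: preferential rate Free applies instead.
Duty = £107,638.20 × 0% = £0.00.
Total = £49,105.04 + £1,539.12 + £0.00 = £50,644.16.

£50,644.16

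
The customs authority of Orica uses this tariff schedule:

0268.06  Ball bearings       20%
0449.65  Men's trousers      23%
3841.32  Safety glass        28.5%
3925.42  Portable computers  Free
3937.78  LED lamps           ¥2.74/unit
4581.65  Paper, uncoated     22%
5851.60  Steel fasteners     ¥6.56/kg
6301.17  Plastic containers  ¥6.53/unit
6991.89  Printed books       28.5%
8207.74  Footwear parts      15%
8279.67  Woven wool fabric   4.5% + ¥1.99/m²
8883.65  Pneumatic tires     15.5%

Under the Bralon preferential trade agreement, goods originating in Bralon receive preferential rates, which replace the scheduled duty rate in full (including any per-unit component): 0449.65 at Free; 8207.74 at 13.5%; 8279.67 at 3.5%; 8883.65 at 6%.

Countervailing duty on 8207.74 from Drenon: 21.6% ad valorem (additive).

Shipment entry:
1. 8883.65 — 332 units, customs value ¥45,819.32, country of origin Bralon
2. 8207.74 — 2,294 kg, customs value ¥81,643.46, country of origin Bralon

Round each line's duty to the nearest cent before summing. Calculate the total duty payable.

¥13,771.03

Line 1 (8883.65, Bralon, 332 units, ¥45,819.32):
Base rate for 8883.65 is 15.5%.
Origin Bralon qualifies under the Orica–Bralon agreement and 8883.65 is covered: preferential rate 6% applies instead.
Duty = ¥45,819.32 × 6% = ¥2,749.16.
Line 2 (8207.74, Bralon, 2,294 kg, ¥81,643.46):
Base rate for 8207.74 is 15%.
Origin Bralon qualifies under the Orica–Bralon agreement and 8207.74 is covered: preferential rate 13.5% applies instead.
The additional-duty order on 8207.74 targets Drenon, not Bralon; it does not apply.
Duty = ¥81,643.46 × 13.5% = ¥11,021.87.
Total = ¥2,749.16 + ¥11,021.87 = ¥13,771.03.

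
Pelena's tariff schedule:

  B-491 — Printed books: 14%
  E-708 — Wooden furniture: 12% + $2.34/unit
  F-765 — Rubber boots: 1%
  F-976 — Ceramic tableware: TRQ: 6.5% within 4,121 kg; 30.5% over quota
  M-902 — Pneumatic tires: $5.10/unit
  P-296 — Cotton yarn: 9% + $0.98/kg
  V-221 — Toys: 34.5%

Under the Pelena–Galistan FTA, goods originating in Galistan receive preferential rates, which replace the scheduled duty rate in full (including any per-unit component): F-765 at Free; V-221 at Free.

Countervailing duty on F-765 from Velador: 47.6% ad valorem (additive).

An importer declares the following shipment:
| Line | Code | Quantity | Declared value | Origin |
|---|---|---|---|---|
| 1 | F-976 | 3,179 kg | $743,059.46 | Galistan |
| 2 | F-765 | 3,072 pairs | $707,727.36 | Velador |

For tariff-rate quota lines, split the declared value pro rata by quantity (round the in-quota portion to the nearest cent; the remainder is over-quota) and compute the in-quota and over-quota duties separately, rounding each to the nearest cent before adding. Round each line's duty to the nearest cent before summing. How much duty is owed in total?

Line 1 (F-976, Galistan, 3,179 kg, $743,059.46):
Code F-976 is under a tariff-rate quota (threshold 4,121 kg). Quantity 3,179 kg is within the quota, so the in-quota rate 6.5% applies to the full value.
Duty = $743,059.46 × 6.5% = $48,298.86.
Line 2 (F-765, Velador, 3,072 pairs, $707,727.36):
Base rate for F-765 is 1%.
F-765 has an FTA preferential rate, but origin Velador is not Galistan; base rate stands.
Additional duty on F-765 from Velador: +47.6%. Applied ad valorem rate: 1% + 47.6% = 48.6%.
Duty = $707,727.36 × 48.6% = $343,955.50.
Total = $48,298.86 + $343,955.50 = $392,254.36.

$392,254.36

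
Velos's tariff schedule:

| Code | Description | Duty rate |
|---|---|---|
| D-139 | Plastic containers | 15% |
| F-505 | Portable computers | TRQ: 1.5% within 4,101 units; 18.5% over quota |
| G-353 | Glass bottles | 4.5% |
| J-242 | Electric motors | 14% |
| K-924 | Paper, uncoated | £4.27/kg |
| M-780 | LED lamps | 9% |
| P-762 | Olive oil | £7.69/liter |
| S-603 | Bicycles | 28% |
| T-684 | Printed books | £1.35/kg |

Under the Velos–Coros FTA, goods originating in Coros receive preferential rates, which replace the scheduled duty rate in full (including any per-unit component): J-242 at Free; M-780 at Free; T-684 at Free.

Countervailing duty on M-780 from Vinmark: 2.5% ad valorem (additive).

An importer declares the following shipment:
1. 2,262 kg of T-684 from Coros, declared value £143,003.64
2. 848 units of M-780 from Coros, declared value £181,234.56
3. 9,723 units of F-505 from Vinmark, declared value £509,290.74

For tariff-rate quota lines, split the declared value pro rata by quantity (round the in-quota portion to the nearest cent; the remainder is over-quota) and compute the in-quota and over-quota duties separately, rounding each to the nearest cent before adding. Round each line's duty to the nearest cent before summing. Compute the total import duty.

£57,701.03

Line 1 (T-684, Coros, 2,262 kg, £143,003.64):
Base rate for T-684 is £1.35/kg.
Origin Coros qualifies under the Velos–Coros agreement and T-684 is covered: preferential rate Free applies instead.
Duty = £143,003.64 × 0% = £0.00.
Line 2 (M-780, Coros, 848 units, £181,234.56):
Base rate for M-780 is 9%.
Origin Coros qualifies under the Velos–Coros agreement and M-780 is covered: preferential rate Free applies instead.
The additional-duty order on M-780 targets Vinmark, not Coros; it does not apply.
Duty = £181,234.56 × 0% = £0.00.
Line 3 (F-505, Vinmark, 9,723 units, £509,290.74):
Code F-505 is under a tariff-rate quota (threshold 4,101 units). In-quota: 4,101 units at 1.5%; over-quota: 5,622 units at 18.5%.
Pro-rata value split: in-quota = £509,290.74 × 4,101/9,723 = £214,810.38; over-quota = £509,290.74 − £214,810.38 = £294,480.36.
In-quota duty = £214,810.38 × 1.5% = £3,222.16. Over-quota duty = £294,480.36 × 18.5% = £54,478.87.
Line duty = £3,222.16 + £54,478.87 = £57,701.03.
Total = £0.00 + £0.00 + £57,701.03 = £57,701.03.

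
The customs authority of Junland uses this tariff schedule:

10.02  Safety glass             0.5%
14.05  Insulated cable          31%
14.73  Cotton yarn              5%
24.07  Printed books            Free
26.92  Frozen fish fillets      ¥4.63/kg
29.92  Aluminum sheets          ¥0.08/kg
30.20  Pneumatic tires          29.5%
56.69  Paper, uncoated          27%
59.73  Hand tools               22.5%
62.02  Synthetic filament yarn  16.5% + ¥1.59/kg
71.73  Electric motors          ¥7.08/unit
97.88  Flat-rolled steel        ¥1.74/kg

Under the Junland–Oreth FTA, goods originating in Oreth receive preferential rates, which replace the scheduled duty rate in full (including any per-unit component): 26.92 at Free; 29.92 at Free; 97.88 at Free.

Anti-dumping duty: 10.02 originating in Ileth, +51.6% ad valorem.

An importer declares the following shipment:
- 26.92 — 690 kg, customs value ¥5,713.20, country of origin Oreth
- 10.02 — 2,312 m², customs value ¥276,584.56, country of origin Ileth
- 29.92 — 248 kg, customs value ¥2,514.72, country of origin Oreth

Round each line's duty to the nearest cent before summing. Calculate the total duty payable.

Line 1 (26.92, Oreth, 690 kg, ¥5,713.20):
Base rate for 26.92 is ¥4.63/kg.
Origin Oreth qualifies under the Junland–Oreth agreement and 26.92 is covered: preferential rate Free applies instead.
Duty = ¥5,713.20 × 0% = ¥0.00.
Line 2 (10.02, Ileth, 2,312 m², ¥276,584.56):
Base rate for 10.02 is 0.5%.
Additional duty on 10.02 from Ileth: +51.6%. Applied ad valorem rate: 0.5% + 51.6% = 52.1%.
Duty = ¥276,584.56 × 52.1% = ¥144,100.56.
Line 3 (29.92, Oreth, 248 kg, ¥2,514.72):
Base rate for 29.92 is ¥0.08/kg.
Origin Oreth qualifies under the Junland–Oreth agreement and 29.92 is covered: preferential rate Free applies instead.
Duty = ¥2,514.72 × 0% = ¥0.00.
Total = ¥0.00 + ¥144,100.56 + ¥0.00 = ¥144,100.56.

¥144,100.56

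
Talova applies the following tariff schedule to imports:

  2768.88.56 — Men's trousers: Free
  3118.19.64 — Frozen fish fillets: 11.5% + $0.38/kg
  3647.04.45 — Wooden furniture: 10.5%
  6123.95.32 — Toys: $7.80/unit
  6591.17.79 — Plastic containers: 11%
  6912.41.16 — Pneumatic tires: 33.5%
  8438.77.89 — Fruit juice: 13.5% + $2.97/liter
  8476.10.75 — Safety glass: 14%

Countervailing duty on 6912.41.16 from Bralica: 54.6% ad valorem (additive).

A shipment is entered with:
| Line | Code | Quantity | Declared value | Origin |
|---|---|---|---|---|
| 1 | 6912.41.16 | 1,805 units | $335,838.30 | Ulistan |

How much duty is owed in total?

Line 1 (6912.41.16, Ulistan, 1,805 units, $335,838.30):
Base rate for 6912.41.16 is 33.5%.
The additional-duty order on 6912.41.16 targets Bralica, not Ulistan; it does not apply.
Duty = $335,838.30 × 33.5% = $112,505.83.

$112,505.83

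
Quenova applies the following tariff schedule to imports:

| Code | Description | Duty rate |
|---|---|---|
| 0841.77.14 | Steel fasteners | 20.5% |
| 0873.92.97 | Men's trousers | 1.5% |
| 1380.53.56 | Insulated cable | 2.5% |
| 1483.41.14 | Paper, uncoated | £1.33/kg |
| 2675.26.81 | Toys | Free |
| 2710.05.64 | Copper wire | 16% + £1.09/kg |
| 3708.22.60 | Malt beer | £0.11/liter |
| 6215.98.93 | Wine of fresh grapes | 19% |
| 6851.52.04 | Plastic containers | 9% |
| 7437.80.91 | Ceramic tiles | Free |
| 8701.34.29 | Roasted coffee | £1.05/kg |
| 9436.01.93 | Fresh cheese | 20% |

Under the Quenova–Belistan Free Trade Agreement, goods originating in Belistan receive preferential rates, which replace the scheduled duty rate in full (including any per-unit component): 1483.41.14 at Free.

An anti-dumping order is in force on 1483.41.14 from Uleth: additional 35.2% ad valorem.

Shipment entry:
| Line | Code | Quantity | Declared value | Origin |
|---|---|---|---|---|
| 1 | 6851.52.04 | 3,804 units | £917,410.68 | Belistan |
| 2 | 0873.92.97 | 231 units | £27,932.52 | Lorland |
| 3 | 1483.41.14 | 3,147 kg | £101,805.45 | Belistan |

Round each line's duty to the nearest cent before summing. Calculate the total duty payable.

Line 1 (6851.52.04, Belistan, 3,804 units, £917,410.68):
Base rate for 6851.52.04 is 9%.
Origin Belistan is the FTA partner but 6851.52.04 is not on the preference list; base rate stands.
Duty = £917,410.68 × 9% = £82,566.96.
Line 2 (0873.92.97, Lorland, 231 units, £27,932.52):
Base rate for 0873.92.97 is 1.5%.
Duty = £27,932.52 × 1.5% = £418.99.
Line 3 (1483.41.14, Belistan, 3,147 kg, £101,805.45):
Base rate for 1483.41.14 is £1.33/kg.
Origin Belistan qualifies under the Quenova–Belistan agreement and 1483.41.14 is covered: preferential rate Free applies instead.
The additional-duty order on 1483.41.14 targets Uleth, not Belistan; it does not apply.
Duty = £101,805.45 × 0% = £0.00.
Total = £82,566.96 + £418.99 + £0.00 = £82,985.95.

£82,985.95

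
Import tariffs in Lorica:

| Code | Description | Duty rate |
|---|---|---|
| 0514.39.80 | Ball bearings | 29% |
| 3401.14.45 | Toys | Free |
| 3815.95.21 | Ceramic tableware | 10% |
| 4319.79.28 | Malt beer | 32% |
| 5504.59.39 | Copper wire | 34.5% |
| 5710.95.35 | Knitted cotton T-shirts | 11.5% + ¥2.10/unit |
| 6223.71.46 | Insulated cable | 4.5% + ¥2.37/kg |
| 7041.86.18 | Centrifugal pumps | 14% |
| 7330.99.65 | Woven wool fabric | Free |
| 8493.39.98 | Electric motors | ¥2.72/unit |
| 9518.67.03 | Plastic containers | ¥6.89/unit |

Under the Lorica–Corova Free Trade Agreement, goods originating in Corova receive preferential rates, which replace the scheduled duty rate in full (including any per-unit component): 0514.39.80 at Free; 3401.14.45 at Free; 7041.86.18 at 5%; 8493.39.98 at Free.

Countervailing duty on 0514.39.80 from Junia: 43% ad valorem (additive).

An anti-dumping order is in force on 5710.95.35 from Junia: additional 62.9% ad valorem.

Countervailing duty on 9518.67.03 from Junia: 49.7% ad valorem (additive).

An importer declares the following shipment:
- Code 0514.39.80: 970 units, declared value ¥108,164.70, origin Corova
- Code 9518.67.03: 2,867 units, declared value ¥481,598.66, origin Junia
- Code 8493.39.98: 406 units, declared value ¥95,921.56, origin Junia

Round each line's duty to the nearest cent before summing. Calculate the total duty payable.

Line 1 (0514.39.80, Corova, 970 units, ¥108,164.70):
Base rate for 0514.39.80 is 29%.
Origin Corova qualifies under the Lorica–Corova agreement and 0514.39.80 is covered: preferential rate Free applies instead.
The additional-duty order on 0514.39.80 targets Junia, not Corova; it does not apply.
Duty = ¥108,164.70 × 0% = ¥0.00.
Line 2 (9518.67.03, Junia, 2,867 units, ¥481,598.66):
Base rate for 9518.67.03 is ¥6.89/unit.
Additional duty on 9518.67.03 from Junia: +49.7% ad valorem. Applied ad valorem rate = 49.7%.
Duty = ¥481,598.66 × 49.7% + 2,867 × ¥6.89 = ¥259,108.16.
Line 3 (8493.39.98, Junia, 406 units, ¥95,921.56):
Base rate for 8493.39.98 is ¥2.72/unit.
8493.39.98 has an FTA preferential rate, but origin Junia is not Corova; base rate stands.
Duty = 406 × ¥2.72 = ¥1,104.32.
Total = ¥0.00 + ¥259,108.16 + ¥1,104.32 = ¥260,212.48.

¥260,212.48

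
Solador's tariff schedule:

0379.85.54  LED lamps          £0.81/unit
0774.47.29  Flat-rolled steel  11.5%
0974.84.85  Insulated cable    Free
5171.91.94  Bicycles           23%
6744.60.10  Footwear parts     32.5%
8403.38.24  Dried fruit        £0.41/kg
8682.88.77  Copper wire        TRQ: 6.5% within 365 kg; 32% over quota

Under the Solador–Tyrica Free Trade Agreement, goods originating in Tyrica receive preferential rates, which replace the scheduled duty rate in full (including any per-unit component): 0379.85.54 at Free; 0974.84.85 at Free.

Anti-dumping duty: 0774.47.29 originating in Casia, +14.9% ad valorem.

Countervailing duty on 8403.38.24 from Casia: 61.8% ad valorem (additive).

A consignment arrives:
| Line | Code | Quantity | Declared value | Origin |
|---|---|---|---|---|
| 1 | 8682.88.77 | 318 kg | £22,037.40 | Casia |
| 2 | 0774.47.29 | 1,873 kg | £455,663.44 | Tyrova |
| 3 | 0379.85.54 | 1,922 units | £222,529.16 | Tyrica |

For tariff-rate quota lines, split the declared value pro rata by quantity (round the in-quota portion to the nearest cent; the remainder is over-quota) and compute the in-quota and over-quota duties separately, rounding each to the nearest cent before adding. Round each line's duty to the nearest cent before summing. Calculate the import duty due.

£53,833.73

Line 1 (8682.88.77, Casia, 318 kg, £22,037.40):
Code 8682.88.77 is under a tariff-rate quota (threshold 365 kg). Quantity 318 kg is within the quota, so the in-quota rate 6.5% applies to the full value.
Duty = £22,037.40 × 6.5% = £1,432.43.
Line 2 (0774.47.29, Tyrova, 1,873 kg, £455,663.44):
Base rate for 0774.47.29 is 11.5%.
The additional-duty order on 0774.47.29 targets Casia, not Tyrova; it does not apply.
Duty = £455,663.44 × 11.5% = £52,401.30.
Line 3 (0379.85.54, Tyrica, 1,922 units, £222,529.16):
Base rate for 0379.85.54 is £0.81/unit.
Origin Tyrica qualifies under the Solador–Tyrica agreement and 0379.85.54 is covered: preferential rate Free applies instead.
Duty = £222,529.16 × 0% = £0.00.
Total = £1,432.43 + £52,401.30 + £0.00 = £53,833.73.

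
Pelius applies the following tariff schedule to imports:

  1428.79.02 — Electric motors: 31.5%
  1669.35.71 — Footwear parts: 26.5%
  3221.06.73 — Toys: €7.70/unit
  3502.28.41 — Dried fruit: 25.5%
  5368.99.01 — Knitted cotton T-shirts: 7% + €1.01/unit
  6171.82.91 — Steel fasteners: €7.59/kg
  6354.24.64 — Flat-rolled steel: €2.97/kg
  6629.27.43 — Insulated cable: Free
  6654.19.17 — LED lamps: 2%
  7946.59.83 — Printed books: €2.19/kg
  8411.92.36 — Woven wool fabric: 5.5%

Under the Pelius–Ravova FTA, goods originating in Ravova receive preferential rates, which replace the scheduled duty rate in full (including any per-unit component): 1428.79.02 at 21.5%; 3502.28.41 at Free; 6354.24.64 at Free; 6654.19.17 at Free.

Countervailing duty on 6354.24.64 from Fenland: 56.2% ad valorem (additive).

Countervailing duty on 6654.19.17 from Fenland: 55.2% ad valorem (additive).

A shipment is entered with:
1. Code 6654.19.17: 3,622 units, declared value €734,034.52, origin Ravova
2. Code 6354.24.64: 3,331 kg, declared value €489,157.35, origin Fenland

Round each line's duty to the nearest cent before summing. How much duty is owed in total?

€284,799.50

Line 1 (6654.19.17, Ravova, 3,622 units, €734,034.52):
Base rate for 6654.19.17 is 2%.
Origin Ravova qualifies under the Pelius–Ravova agreement and 6654.19.17 is covered: preferential rate Free applies instead.
The additional-duty order on 6654.19.17 targets Fenland, not Ravova; it does not apply.
Duty = €734,034.52 × 0% = €0.00.
Line 2 (6354.24.64, Fenland, 3,331 kg, €489,157.35):
Base rate for 6354.24.64 is €2.97/kg.
6354.24.64 has an FTA preferential rate, but origin Fenland is not Ravova; base rate stands.
Additional duty on 6354.24.64 from Fenland: +56.2% ad valorem. Applied ad valorem rate = 56.2%.
Duty = €489,157.35 × 56.2% + 3,331 × €2.97 = €284,799.50.
Total = €0.00 + €284,799.50 = €284,799.50.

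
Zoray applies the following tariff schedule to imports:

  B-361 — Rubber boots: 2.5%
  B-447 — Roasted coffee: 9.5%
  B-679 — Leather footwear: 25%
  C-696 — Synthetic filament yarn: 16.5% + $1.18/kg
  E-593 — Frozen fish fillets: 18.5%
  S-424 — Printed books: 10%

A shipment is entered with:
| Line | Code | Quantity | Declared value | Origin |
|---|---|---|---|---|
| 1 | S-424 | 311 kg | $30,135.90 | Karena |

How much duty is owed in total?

Line 1 (S-424, Karena, 311 kg, $30,135.90):
Base rate for S-424 is 10%.
Duty = $30,135.90 × 10% = $3,013.59.

$3,013.59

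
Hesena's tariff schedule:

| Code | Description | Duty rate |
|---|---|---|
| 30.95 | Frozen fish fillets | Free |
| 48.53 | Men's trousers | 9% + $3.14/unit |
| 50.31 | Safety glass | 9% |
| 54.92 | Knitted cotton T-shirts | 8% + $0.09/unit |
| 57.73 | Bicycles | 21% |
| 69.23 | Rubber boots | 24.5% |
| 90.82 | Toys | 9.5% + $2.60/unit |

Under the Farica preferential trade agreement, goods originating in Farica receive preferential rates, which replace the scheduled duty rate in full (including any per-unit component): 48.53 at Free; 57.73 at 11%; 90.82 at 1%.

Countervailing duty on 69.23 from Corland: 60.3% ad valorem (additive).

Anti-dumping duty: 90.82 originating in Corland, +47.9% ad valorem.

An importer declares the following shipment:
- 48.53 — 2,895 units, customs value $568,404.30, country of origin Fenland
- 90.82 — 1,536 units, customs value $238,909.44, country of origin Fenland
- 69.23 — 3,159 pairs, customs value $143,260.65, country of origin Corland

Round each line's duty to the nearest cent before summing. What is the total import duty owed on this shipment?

$208,421.72

Line 1 (48.53, Fenland, 2,895 units, $568,404.30):
Base rate for 48.53 is 9% + $3.14/unit.
48.53 has an FTA preferential rate, but origin Fenland is not Farica; base rate stands.
Duty = $568,404.30 × 9% + 2,895 × $3.14 = $60,246.69.
Line 2 (90.82, Fenland, 1,536 units, $238,909.44):
Base rate for 90.82 is 9.5% + $2.60/unit.
90.82 has an FTA preferential rate, but origin Fenland is not Farica; base rate stands.
The additional-duty order on 90.82 targets Corland, not Fenland; it does not apply.
Duty = $238,909.44 × 9.5% + 1,536 × $2.60 = $26,690.00.
Line 3 (69.23, Corland, 3,159 pairs, $143,260.65):
Base rate for 69.23 is 24.5%.
Additional duty on 69.23 from Corland: +60.3%. Applied ad valorem rate: 24.5% + 60.3% = 84.8%.
Duty = $143,260.65 × 84.8% = $121,485.03.
Total = $60,246.69 + $26,690.00 + $121,485.03 = $208,421.72.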